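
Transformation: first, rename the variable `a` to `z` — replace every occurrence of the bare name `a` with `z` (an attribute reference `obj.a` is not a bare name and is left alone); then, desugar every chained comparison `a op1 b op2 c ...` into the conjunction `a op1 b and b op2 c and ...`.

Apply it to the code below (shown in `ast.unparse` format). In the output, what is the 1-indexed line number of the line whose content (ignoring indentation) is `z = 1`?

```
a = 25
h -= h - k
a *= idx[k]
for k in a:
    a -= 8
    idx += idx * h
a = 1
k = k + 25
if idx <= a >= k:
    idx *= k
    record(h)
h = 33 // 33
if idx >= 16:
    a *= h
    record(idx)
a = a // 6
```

7

Transformed code:
z = 25
h -= h - k
z *= idx[k]
for k in z:
    z -= 8
    idx += idx * h
z = 1
k = k + 25
if idx <= z and z >= k:
    idx *= k
    record(h)
h = 33 // 33
if idx >= 16:
    z *= h
    record(idx)
z = z // 6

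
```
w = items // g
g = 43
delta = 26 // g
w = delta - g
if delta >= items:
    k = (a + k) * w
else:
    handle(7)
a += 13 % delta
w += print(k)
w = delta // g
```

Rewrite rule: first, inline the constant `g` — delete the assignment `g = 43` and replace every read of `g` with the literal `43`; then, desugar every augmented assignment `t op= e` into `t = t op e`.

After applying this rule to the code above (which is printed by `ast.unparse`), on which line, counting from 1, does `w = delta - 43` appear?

Transformed code:
w = items // 43
delta = 26 // 43
w = delta - 43
if delta >= items:
    k = (a + k) * w
else:
    handle(7)
a = a + 13 % delta
w = w + print(k)
w = delta // 43

3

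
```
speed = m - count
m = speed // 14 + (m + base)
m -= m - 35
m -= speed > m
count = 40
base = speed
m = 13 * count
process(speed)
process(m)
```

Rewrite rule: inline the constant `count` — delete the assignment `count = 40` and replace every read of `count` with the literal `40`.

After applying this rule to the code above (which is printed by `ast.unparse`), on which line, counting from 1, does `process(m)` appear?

Transformed code:
speed = m - 40
m = speed // 14 + (m + base)
m -= m - 35
m -= speed > m
base = speed
m = 13 * 40
process(speed)
process(m)

8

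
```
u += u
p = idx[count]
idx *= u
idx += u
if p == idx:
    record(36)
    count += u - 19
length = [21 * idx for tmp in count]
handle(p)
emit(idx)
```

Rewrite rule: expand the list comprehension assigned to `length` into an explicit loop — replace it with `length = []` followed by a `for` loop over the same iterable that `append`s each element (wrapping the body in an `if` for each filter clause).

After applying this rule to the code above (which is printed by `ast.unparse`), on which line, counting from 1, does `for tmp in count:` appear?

9

Transformed code:
u += u
p = idx[count]
idx *= u
idx += u
if p == idx:
    record(36)
    count += u - 19
length = []
for tmp in count:
    length.append(21 * idx)
handle(p)
emit(idx)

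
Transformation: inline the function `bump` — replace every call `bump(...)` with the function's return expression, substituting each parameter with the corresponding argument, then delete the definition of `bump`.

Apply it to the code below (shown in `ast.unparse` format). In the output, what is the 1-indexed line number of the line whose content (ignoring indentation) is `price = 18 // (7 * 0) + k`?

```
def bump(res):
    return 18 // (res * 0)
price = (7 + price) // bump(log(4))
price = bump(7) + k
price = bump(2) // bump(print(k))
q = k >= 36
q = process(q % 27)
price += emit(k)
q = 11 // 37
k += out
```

2

Transformed code:
price = (7 + price) // (18 // (log(4) * 0))
price = 18 // (7 * 0) + k
price = 18 // (2 * 0) // (18 // (print(k) * 0))
q = k >= 36
q = process(q % 27)
price += emit(k)
q = 11 // 37
k += out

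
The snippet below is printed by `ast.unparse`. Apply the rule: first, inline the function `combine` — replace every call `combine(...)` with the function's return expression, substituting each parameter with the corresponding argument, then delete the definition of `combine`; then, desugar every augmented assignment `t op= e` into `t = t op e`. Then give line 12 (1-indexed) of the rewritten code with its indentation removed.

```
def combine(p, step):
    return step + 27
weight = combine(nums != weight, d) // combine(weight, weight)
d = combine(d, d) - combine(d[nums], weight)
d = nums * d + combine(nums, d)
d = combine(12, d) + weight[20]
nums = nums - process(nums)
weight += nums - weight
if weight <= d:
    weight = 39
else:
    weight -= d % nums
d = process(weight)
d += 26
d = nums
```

d = d + 26

Transformed code:
weight = (d + 27) // (weight + 27)
d = d + 27 - (weight + 27)
d = nums * d + (d + 27)
d = d + 27 + weight[20]
nums = nums - process(nums)
weight = weight + (nums - weight)
if weight <= d:
    weight = 39
else:
    weight = weight - d % nums
d = process(weight)
d = d + 26
d = nums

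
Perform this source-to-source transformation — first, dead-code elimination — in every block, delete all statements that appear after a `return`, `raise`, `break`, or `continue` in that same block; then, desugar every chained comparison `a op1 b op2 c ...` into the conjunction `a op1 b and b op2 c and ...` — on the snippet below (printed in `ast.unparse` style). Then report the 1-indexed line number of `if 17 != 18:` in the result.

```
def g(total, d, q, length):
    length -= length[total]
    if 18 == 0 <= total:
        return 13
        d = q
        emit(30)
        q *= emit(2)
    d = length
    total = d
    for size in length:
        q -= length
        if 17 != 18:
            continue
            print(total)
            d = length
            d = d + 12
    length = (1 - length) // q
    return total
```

9

Transformed code:
def g(total, d, q, length):
    length -= length[total]
    if 18 == 0 and 0 <= total:
        return 13
    d = length
    total = d
    for size in length:
        q -= length
        if 17 != 18:
            continue
    length = (1 - length) // q
    return total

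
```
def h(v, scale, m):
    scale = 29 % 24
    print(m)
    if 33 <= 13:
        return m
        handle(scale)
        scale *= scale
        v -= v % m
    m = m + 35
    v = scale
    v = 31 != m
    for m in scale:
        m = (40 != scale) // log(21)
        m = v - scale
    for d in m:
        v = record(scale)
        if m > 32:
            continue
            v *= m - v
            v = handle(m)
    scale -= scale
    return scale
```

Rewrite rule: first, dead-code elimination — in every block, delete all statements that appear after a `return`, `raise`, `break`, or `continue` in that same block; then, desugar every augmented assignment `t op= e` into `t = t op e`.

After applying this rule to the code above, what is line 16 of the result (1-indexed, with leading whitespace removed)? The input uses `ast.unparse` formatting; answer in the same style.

scale = scale - scale

Transformed code:
def h(v, scale, m):
    scale = 29 % 24
    print(m)
    if 33 <= 13:
        return m
    m = m + 35
    v = scale
    v = 31 != m
    for m in scale:
        m = (40 != scale) // log(21)
        m = v - scale
    for d in m:
        v = record(scale)
        if m > 32:
            continue
    scale = scale - scale
    return scale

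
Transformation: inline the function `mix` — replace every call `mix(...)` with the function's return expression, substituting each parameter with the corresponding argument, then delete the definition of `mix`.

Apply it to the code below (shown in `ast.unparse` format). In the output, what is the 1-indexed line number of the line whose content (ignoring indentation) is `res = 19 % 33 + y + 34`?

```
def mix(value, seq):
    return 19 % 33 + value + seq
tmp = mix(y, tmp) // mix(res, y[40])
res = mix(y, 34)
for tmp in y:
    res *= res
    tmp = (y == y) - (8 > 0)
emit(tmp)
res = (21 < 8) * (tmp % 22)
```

Transformed code:
tmp = (19 % 33 + y + tmp) // (19 % 33 + res + y[40])
res = 19 % 33 + y + 34
for tmp in y:
    res *= res
    tmp = (y == y) - (8 > 0)
emit(tmp)
res = (21 < 8) * (tmp % 22)

2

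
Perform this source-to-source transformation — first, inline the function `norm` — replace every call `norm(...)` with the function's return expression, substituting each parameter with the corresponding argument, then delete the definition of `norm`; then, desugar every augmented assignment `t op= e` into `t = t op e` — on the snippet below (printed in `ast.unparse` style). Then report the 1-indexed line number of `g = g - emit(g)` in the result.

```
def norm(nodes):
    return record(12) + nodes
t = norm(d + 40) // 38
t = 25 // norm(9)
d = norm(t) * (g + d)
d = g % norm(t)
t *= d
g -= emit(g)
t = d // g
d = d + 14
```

6

Transformed code:
t = (record(12) + (d + 40)) // 38
t = 25 // (record(12) + 9)
d = (record(12) + t) * (g + d)
d = g % (record(12) + t)
t = t * d
g = g - emit(g)
t = d // g
d = d + 14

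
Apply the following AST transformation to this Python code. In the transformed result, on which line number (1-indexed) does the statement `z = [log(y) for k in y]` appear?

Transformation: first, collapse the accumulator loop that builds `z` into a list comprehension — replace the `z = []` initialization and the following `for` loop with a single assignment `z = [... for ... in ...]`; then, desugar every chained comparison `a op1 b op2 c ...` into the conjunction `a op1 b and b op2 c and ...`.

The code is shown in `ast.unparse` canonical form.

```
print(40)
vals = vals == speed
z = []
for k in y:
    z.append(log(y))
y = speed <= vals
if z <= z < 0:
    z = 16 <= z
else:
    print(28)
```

3

Transformed code:
print(40)
vals = vals == speed
z = [log(y) for k in y]
y = speed <= vals
if z <= z and z < 0:
    z = 16 <= z
else:
    print(28)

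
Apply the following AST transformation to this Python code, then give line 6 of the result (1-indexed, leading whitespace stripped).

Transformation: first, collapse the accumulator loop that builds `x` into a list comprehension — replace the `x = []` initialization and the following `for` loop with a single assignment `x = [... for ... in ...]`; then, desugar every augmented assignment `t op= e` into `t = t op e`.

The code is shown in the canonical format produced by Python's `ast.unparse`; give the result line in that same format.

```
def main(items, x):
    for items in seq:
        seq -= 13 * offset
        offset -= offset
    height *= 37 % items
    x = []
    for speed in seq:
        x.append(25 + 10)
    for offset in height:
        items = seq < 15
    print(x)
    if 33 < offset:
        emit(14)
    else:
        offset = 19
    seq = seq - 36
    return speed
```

x = [25 + 10 for speed in seq]

Transformed code:
def main(items, x):
    for items in seq:
        seq = seq - 13 * offset
        offset = offset - offset
    height = height * (37 % items)
    x = [25 + 10 for speed in seq]
    for offset in height:
        items = seq < 15
    print(x)
    if 33 < offset:
        emit(14)
    else:
        offset = 19
    seq = seq - 36
    return speed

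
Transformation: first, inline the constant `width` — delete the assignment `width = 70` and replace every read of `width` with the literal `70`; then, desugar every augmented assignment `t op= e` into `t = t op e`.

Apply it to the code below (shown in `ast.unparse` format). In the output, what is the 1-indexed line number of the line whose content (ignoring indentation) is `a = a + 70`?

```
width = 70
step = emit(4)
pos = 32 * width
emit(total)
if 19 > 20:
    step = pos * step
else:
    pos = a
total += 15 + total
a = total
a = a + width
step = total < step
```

Transformed code:
step = emit(4)
pos = 32 * 70
emit(total)
if 19 > 20:
    step = pos * step
else:
    pos = a
total = total + (15 + total)
a = total
a = a + 70
step = total < step

10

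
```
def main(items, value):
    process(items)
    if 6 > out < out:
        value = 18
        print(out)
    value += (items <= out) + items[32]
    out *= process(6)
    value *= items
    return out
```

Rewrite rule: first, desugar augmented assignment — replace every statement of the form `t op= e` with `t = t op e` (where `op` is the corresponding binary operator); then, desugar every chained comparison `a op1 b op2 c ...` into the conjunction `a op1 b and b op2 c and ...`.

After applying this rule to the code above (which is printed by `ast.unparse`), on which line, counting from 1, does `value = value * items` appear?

8

Transformed code:
def main(items, value):
    process(items)
    if 6 > out and out < out:
        value = 18
        print(out)
    value = value + ((items <= out) + items[32])
    out = out * process(6)
    value = value * items
    return out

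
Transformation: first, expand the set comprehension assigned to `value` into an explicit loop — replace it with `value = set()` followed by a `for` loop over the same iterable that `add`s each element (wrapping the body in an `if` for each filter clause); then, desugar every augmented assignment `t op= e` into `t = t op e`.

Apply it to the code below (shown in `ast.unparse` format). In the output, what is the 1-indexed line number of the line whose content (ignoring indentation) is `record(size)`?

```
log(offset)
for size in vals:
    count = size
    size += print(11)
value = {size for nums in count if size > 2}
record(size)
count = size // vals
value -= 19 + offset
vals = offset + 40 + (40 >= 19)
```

9

Transformed code:
log(offset)
for size in vals:
    count = size
    size = size + print(11)
value = set()
for nums in count:
    if size > 2:
        value.add(size)
record(size)
count = size // vals
value = value - (19 + offset)
vals = offset + 40 + (40 >= 19)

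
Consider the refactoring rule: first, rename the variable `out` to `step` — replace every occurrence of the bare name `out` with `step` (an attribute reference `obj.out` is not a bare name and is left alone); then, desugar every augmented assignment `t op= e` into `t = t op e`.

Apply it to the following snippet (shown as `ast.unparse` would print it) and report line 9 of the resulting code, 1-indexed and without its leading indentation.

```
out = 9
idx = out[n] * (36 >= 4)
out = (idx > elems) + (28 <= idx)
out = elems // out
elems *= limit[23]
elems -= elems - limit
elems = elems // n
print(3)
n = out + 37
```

Transformed code:
step = 9
idx = step[n] * (36 >= 4)
step = (idx > elems) + (28 <= idx)
step = elems // step
elems = elems * limit[23]
elems = elems - (elems - limit)
elems = elems // n
print(3)
n = step + 37

n = step + 37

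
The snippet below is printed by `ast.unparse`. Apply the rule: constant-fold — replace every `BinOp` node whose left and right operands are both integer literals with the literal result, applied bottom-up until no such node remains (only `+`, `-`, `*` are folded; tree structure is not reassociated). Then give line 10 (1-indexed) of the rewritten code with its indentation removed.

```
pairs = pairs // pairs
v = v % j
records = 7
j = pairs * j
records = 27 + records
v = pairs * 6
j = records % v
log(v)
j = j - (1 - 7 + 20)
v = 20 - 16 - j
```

v = 4 - j

Transformed code:
pairs = pairs // pairs
v = v % j
records = 7
j = pairs * j
records = 27 + records
v = pairs * 6
j = records % v
log(v)
j = j - 14
v = 4 - j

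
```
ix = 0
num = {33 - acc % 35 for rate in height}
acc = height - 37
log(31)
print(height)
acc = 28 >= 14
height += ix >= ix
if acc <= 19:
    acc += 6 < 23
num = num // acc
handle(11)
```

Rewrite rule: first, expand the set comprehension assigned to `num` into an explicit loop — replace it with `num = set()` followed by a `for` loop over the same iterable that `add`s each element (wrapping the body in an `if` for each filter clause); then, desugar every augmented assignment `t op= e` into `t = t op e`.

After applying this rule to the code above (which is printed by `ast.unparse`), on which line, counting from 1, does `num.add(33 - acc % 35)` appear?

Transformed code:
ix = 0
num = set()
for rate in height:
    num.add(33 - acc % 35)
acc = height - 37
log(31)
print(height)
acc = 28 >= 14
height = height + (ix >= ix)
if acc <= 19:
    acc = acc + (6 < 23)
num = num // acc
handle(11)

4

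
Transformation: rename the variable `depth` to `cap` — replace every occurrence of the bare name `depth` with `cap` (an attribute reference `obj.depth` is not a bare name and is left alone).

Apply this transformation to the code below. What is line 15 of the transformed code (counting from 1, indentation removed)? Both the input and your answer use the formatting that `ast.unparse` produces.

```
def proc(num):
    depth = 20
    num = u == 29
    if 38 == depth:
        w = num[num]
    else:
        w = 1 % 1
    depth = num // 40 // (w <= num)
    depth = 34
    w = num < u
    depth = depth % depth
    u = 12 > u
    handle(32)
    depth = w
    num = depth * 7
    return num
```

num = cap * 7

Transformed code:
def proc(num):
    cap = 20
    num = u == 29
    if 38 == cap:
        w = num[num]
    else:
        w = 1 % 1
    cap = num // 40 // (w <= num)
    cap = 34
    w = num < u
    cap = cap % cap
    u = 12 > u
    handle(32)
    cap = w
    num = cap * 7
    return num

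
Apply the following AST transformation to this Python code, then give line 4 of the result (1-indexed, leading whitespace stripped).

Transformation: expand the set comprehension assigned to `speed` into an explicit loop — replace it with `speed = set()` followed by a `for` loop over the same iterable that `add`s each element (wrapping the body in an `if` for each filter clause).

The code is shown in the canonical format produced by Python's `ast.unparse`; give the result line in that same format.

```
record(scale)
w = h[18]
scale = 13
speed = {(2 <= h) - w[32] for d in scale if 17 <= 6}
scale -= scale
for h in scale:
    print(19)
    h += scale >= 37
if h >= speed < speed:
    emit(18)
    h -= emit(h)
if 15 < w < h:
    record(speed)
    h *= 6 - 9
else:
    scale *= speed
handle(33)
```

Transformed code:
record(scale)
w = h[18]
scale = 13
speed = set()
for d in scale:
    if 17 <= 6:
        speed.add((2 <= h) - w[32])
scale -= scale
for h in scale:
    print(19)
    h += scale >= 37
if h >= speed < speed:
    emit(18)
    h -= emit(h)
if 15 < w < h:
    record(speed)
    h *= 6 - 9
else:
    scale *= speed
handle(33)

speed = set()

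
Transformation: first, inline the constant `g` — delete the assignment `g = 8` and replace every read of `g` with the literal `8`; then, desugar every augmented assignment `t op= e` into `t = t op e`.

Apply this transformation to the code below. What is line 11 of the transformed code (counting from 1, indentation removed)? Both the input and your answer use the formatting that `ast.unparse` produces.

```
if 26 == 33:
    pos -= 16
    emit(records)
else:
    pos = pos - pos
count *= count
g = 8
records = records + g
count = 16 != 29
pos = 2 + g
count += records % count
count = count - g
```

count = count - 8

Transformed code:
if 26 == 33:
    pos = pos - 16
    emit(records)
else:
    pos = pos - pos
count = count * count
records = records + 8
count = 16 != 29
pos = 2 + 8
count = count + records % count
count = count - 8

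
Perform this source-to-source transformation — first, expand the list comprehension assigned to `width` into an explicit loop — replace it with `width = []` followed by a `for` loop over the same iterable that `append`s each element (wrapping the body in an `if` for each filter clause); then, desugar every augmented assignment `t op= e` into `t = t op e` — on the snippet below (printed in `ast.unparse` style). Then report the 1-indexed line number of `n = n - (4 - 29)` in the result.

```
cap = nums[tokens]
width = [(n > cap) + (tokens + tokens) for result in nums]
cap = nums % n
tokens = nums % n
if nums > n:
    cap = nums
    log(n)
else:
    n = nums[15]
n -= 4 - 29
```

Transformed code:
cap = nums[tokens]
width = []
for result in nums:
    width.append((n > cap) + (tokens + tokens))
cap = nums % n
tokens = nums % n
if nums > n:
    cap = nums
    log(n)
else:
    n = nums[15]
n = n - (4 - 29)

12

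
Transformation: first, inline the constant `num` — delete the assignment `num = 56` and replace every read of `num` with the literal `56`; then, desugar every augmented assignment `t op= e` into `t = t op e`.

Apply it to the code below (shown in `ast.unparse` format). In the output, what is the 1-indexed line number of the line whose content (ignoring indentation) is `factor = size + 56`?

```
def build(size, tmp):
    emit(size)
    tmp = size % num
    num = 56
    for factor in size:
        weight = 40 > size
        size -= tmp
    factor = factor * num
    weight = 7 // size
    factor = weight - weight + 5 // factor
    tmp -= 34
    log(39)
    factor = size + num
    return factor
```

12

Transformed code:
def build(size, tmp):
    emit(size)
    tmp = size % 56
    for factor in size:
        weight = 40 > size
        size = size - tmp
    factor = factor * 56
    weight = 7 // size
    factor = weight - weight + 5 // factor
    tmp = tmp - 34
    log(39)
    factor = size + 56
    return factor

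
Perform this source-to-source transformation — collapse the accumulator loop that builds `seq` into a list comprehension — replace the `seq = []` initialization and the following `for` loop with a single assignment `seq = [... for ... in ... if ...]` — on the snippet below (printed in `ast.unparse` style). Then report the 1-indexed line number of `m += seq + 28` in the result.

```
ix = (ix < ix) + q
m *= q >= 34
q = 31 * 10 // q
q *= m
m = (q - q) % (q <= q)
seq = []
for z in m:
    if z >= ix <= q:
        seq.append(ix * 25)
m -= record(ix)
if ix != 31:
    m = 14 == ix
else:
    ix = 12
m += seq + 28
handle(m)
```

12

Transformed code:
ix = (ix < ix) + q
m *= q >= 34
q = 31 * 10 // q
q *= m
m = (q - q) % (q <= q)
seq = [ix * 25 for z in m if z >= ix <= q]
m -= record(ix)
if ix != 31:
    m = 14 == ix
else:
    ix = 12
m += seq + 28
handle(m)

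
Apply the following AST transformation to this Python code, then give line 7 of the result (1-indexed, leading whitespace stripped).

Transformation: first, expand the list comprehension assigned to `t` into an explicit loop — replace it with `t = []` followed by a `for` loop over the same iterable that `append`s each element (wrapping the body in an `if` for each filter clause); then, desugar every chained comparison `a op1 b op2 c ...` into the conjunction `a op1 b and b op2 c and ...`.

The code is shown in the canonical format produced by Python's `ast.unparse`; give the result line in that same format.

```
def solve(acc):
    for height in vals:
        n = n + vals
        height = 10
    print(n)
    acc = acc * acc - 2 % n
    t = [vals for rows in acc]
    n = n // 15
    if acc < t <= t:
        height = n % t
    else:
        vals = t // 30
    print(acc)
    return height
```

Transformed code:
def solve(acc):
    for height in vals:
        n = n + vals
        height = 10
    print(n)
    acc = acc * acc - 2 % n
    t = []
    for rows in acc:
        t.append(vals)
    n = n // 15
    if acc < t and t <= t:
        height = n % t
    else:
        vals = t // 30
    print(acc)
    return height

t = []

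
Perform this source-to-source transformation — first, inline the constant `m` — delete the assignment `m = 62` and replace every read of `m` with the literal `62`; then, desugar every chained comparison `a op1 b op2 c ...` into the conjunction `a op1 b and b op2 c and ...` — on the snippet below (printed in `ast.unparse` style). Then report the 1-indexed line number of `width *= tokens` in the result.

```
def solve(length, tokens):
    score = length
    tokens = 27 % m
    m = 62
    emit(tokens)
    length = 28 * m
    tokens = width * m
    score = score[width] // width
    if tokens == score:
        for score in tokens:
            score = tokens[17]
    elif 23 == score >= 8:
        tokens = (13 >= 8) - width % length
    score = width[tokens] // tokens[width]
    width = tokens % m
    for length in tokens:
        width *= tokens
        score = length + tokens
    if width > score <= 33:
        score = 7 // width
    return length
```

16

Transformed code:
def solve(length, tokens):
    score = length
    tokens = 27 % 62
    emit(tokens)
    length = 28 * 62
    tokens = width * 62
    score = score[width] // width
    if tokens == score:
        for score in tokens:
            score = tokens[17]
    elif 23 == score and score >= 8:
        tokens = (13 >= 8) - width % length
    score = width[tokens] // tokens[width]
    width = tokens % 62
    for length in tokens:
        width *= tokens
        score = length + tokens
    if width > score and score <= 33:
        score = 7 // width
    return length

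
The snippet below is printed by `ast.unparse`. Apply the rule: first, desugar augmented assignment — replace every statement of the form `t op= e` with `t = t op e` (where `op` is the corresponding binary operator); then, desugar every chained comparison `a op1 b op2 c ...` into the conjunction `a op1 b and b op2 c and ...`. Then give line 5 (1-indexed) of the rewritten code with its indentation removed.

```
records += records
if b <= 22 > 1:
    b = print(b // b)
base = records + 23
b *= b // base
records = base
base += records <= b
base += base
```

b = b * (b // base)

Transformed code:
records = records + records
if b <= 22 and 22 > 1:
    b = print(b // b)
base = records + 23
b = b * (b // base)
records = base
base = base + (records <= b)
base = base + base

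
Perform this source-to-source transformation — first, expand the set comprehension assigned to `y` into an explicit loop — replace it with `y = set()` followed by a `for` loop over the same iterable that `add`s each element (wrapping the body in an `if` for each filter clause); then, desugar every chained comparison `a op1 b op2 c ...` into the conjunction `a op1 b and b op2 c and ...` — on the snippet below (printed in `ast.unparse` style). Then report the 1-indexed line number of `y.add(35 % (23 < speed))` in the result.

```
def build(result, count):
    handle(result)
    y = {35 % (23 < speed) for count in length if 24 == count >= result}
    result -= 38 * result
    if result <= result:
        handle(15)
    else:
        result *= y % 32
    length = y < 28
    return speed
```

Transformed code:
def build(result, count):
    handle(result)
    y = set()
    for count in length:
        if 24 == count and count >= result:
            y.add(35 % (23 < speed))
    result -= 38 * result
    if result <= result:
        handle(15)
    else:
        result *= y % 32
    length = y < 28
    return speed

6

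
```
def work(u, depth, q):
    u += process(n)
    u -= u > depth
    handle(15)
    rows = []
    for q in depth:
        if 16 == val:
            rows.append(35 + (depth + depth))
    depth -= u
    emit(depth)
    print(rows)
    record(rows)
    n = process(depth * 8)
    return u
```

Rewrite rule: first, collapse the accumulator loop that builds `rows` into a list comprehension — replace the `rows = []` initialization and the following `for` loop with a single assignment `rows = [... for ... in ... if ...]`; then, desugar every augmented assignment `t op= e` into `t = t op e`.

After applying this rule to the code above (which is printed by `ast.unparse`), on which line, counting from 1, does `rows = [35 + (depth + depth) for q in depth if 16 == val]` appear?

5

Transformed code:
def work(u, depth, q):
    u = u + process(n)
    u = u - (u > depth)
    handle(15)
    rows = [35 + (depth + depth) for q in depth if 16 == val]
    depth = depth - u
    emit(depth)
    print(rows)
    record(rows)
    n = process(depth * 8)
    return u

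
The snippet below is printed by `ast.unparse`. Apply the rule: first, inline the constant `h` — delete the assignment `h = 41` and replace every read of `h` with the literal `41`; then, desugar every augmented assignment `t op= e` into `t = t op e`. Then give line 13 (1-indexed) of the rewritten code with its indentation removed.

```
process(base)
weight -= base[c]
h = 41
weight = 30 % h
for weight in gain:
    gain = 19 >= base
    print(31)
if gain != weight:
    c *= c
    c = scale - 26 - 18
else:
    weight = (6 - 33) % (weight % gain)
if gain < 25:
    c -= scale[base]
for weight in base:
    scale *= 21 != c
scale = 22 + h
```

c = c - scale[base]

Transformed code:
process(base)
weight = weight - base[c]
weight = 30 % 41
for weight in gain:
    gain = 19 >= base
    print(31)
if gain != weight:
    c = c * c
    c = scale - 26 - 18
else:
    weight = (6 - 33) % (weight % gain)
if gain < 25:
    c = c - scale[base]
for weight in base:
    scale = scale * (21 != c)
scale = 22 + 41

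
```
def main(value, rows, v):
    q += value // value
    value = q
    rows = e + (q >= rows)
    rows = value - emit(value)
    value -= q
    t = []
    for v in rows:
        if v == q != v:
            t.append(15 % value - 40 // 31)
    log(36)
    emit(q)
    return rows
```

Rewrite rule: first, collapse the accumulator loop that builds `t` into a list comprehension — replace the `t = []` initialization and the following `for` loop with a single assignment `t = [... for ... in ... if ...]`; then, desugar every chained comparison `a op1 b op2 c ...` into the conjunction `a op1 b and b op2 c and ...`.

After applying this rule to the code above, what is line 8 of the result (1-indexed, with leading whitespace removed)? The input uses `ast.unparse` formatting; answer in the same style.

Transformed code:
def main(value, rows, v):
    q += value // value
    value = q
    rows = e + (q >= rows)
    rows = value - emit(value)
    value -= q
    t = [15 % value - 40 // 31 for v in rows if v == q and q != v]
    log(36)
    emit(q)
    return rows

log(36)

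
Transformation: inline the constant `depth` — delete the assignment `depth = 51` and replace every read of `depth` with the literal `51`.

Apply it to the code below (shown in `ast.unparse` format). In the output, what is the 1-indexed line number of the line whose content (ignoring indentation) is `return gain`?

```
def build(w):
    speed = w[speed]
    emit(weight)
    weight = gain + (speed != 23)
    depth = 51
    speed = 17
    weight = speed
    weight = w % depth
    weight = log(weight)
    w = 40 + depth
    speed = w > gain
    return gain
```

11

Transformed code:
def build(w):
    speed = w[speed]
    emit(weight)
    weight = gain + (speed != 23)
    speed = 17
    weight = speed
    weight = w % 51
    weight = log(weight)
    w = 40 + 51
    speed = w > gain
    return gain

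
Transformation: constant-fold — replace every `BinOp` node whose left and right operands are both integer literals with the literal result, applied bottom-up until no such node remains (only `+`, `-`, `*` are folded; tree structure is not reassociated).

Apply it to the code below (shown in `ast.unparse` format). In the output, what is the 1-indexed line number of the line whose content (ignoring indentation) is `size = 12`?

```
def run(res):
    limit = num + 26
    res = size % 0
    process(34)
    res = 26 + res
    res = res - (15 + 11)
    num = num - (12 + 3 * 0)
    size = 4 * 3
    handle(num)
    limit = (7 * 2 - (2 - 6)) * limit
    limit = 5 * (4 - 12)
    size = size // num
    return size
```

Transformed code:
def run(res):
    limit = num + 26
    res = size % 0
    process(34)
    res = 26 + res
    res = res - 26
    num = num - 12
    size = 12
    handle(num)
    limit = 18 * limit
    limit = -40
    size = size // num
    return size

8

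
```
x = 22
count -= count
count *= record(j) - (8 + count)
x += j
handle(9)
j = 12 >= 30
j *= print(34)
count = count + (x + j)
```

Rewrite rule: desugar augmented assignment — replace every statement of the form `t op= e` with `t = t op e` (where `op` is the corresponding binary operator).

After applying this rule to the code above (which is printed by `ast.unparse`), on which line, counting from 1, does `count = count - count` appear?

2

Transformed code:
x = 22
count = count - count
count = count * (record(j) - (8 + count))
x = x + j
handle(9)
j = 12 >= 30
j = j * print(34)
count = count + (x + j)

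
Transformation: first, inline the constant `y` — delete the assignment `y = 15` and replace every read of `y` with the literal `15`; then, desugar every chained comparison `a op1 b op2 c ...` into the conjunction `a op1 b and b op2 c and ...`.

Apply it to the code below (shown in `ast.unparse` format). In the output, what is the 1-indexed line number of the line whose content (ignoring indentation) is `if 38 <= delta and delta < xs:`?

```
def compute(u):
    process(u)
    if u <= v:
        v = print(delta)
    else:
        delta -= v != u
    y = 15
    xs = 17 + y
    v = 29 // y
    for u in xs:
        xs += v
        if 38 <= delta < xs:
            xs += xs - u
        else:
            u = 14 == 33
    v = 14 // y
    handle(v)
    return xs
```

Transformed code:
def compute(u):
    process(u)
    if u <= v:
        v = print(delta)
    else:
        delta -= v != u
    xs = 17 + 15
    v = 29 // 15
    for u in xs:
        xs += v
        if 38 <= delta and delta < xs:
            xs += xs - u
        else:
            u = 14 == 33
    v = 14 // 15
    handle(v)
    return xs

11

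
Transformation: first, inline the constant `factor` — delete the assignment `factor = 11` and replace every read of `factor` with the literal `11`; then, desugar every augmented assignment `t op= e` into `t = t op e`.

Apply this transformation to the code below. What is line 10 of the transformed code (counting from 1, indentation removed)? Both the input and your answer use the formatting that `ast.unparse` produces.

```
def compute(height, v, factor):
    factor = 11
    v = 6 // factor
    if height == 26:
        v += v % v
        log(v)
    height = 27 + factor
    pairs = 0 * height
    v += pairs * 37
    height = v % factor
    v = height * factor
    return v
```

Transformed code:
def compute(height, v, factor):
    v = 6 // 11
    if height == 26:
        v = v + v % v
        log(v)
    height = 27 + 11
    pairs = 0 * height
    v = v + pairs * 37
    height = v % 11
    v = height * 11
    return v

v = height * 11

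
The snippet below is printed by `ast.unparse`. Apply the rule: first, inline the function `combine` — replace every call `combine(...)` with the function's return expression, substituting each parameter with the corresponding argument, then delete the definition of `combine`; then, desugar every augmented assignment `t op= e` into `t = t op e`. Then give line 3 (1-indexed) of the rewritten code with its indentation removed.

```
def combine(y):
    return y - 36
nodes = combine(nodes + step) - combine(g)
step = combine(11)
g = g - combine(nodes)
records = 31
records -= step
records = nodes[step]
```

g = g - (nodes - 36)

Transformed code:
nodes = nodes + step - 36 - (g - 36)
step = 11 - 36
g = g - (nodes - 36)
records = 31
records = records - step
records = nodes[step]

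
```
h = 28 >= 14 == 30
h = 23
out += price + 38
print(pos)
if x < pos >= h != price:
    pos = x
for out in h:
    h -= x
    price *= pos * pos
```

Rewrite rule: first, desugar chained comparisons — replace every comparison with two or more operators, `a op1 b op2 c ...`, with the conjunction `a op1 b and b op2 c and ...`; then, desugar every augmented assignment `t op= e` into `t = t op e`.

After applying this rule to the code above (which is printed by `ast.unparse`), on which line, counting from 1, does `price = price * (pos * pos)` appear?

9

Transformed code:
h = 28 >= 14 and 14 == 30
h = 23
out = out + (price + 38)
print(pos)
if x < pos and pos >= h and (h != price):
    pos = x
for out in h:
    h = h - x
    price = price * (pos * pos)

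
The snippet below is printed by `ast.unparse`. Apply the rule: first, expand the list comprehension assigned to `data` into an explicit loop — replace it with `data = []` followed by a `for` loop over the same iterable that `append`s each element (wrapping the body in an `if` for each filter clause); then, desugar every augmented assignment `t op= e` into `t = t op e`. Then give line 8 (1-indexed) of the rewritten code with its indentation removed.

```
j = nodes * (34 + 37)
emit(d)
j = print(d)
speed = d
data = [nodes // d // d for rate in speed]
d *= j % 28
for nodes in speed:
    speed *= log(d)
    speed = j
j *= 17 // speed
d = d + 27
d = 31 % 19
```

d = d * (j % 28)

Transformed code:
j = nodes * (34 + 37)
emit(d)
j = print(d)
speed = d
data = []
for rate in speed:
    data.append(nodes // d // d)
d = d * (j % 28)
for nodes in speed:
    speed = speed * log(d)
    speed = j
j = j * (17 // speed)
d = d + 27
d = 31 % 19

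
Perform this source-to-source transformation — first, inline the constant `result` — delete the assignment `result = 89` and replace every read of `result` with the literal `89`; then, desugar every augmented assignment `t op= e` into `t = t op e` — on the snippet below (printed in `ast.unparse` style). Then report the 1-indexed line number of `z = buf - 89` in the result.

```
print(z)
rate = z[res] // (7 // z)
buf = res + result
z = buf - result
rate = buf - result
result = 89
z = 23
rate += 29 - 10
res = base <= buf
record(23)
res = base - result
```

4

Transformed code:
print(z)
rate = z[res] // (7 // z)
buf = res + 89
z = buf - 89
rate = buf - 89
z = 23
rate = rate + (29 - 10)
res = base <= buf
record(23)
res = base - 89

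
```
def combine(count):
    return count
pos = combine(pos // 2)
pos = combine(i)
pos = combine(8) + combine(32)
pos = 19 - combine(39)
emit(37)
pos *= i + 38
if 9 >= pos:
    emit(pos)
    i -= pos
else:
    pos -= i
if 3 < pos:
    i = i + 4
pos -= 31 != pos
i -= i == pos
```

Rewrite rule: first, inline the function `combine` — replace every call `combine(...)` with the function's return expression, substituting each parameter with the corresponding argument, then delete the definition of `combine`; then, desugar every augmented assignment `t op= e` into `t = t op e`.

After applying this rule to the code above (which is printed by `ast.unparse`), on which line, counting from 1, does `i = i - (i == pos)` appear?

Transformed code:
pos = pos // 2
pos = i
pos = 8 + 32
pos = 19 - 39
emit(37)
pos = pos * (i + 38)
if 9 >= pos:
    emit(pos)
    i = i - pos
else:
    pos = pos - i
if 3 < pos:
    i = i + 4
pos = pos - (31 != pos)
i = i - (i == pos)

15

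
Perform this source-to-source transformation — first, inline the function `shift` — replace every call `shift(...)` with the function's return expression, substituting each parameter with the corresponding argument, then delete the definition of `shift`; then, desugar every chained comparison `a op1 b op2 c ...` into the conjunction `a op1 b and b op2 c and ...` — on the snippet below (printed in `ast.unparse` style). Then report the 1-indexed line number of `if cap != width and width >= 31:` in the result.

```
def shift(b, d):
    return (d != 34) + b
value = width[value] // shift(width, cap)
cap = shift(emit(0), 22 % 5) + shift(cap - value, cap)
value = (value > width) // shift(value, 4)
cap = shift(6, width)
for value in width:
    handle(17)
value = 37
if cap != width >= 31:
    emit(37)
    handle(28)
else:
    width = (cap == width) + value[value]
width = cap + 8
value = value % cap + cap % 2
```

8

Transformed code:
value = width[value] // ((cap != 34) + width)
cap = (22 % 5 != 34) + emit(0) + ((cap != 34) + (cap - value))
value = (value > width) // ((4 != 34) + value)
cap = (width != 34) + 6
for value in width:
    handle(17)
value = 37
if cap != width and width >= 31:
    emit(37)
    handle(28)
else:
    width = (cap == width) + value[value]
width = cap + 8
value = value % cap + cap % 2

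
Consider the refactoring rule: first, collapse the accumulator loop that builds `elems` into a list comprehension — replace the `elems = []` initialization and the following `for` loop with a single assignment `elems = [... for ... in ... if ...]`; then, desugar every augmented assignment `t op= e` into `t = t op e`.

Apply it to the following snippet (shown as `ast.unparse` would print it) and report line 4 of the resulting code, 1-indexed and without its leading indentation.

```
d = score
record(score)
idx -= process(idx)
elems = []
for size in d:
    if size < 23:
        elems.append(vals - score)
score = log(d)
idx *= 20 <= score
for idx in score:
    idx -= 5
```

elems = [vals - score for size in d if size < 23]

Transformed code:
d = score
record(score)
idx = idx - process(idx)
elems = [vals - score for size in d if size < 23]
score = log(d)
idx = idx * (20 <= score)
for idx in score:
    idx = idx - 5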